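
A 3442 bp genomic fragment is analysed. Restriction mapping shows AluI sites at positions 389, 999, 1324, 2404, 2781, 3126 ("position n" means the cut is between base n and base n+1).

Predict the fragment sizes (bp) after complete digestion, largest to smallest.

1080, 610, 389, 377, 345, 325, 316 bp

Linear molecule, 6 cuts → 7 fragments:
  389 − 0 = 389 bp
  999 − 389 = 610 bp
  1324 − 999 = 325 bp
  2404 − 1324 = 1080 bp
  2781 − 2404 = 377 bp
  3126 − 2781 = 345 bp
  3442 − 3126 = 316 bp
Sorted largest to smallest: 1080, 610, 389, 377, 345, 325, 316 bp.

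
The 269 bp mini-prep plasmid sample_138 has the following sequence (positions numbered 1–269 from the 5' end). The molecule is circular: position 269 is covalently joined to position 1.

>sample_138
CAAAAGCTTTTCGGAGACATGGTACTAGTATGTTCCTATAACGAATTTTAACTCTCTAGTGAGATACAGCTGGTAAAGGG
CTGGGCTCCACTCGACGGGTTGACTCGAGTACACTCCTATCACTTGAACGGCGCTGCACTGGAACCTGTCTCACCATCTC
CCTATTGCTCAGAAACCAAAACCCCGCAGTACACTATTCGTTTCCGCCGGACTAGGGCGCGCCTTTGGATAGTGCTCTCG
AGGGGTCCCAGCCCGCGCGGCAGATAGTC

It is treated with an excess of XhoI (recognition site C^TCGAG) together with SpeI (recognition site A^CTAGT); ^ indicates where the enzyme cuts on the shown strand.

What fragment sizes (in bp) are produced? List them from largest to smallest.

XhoI sites (CTCGAG) start at positions 104, 237.
XhoI cuts after the first base of each site, so after positions 104, 237.
The SpeI site (ACTAGT) starts at position 24.
SpeI cuts after the first base of each site, so after position 24.
Combined cut positions: 24, 104, 237.
Circular molecule, 3 cuts → 3 fragments:
  25–104 → 80 bp
  105–237 → 133 bp
  238–269 then 1–24 → 32 + 24 = 56 bp
Sorted largest to smallest: 133, 80, 56 bp.

133, 80, 56 bp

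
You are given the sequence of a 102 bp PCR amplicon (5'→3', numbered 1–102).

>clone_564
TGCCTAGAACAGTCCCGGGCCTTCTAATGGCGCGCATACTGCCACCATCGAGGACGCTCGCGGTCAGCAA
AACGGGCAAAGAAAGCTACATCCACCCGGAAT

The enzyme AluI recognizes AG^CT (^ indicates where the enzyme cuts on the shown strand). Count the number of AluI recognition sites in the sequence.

AGCT occurs starting at position 84.
AluI cuts at 1 site.

1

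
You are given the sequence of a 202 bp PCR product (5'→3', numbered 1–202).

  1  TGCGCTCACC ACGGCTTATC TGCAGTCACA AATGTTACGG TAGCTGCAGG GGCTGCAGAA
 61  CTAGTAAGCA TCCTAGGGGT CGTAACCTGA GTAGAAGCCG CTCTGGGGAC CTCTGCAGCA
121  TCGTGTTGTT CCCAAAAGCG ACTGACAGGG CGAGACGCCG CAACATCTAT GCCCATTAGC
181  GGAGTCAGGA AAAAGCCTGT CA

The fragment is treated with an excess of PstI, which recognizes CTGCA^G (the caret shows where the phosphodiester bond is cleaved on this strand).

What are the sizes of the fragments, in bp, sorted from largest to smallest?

85, 60, 24, 24, 9 bp

PstI sites (CTGCAG) start at positions 20, 44, 53, 113.
PstI cuts after base 5 of each site (before the last base), so after positions 24, 48, 57, 117.
Linear molecule, 4 cuts → 5 fragments:
  1–24 → 24 bp
  25–48 → 24 bp
  49–57 → 9 bp
  58–117 → 60 bp
  118–202 → 85 bp
Sorted largest to smallest: 85, 60, 24, 24, 9 bp.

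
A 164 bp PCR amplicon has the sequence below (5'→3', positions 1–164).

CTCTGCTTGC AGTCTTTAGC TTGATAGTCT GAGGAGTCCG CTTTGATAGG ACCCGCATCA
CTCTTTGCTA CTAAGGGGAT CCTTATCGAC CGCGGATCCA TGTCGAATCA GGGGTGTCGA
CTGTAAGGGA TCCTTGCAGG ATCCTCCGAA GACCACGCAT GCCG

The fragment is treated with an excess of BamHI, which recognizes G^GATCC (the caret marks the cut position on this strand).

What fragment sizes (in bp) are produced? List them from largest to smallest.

BamHI sites (GGATCC) start at positions 77, 94, 128, 139.
BamHI cuts after the first base of each site, so after positions 77, 94, 128, 139.
Linear molecule, 4 cuts → 5 fragments:
  1–77 → 77 bp
  78–94 → 17 bp
  95–128 → 34 bp
  129–139 → 11 bp
  140–164 → 25 bp
Sorted largest to smallest: 77, 34, 25, 17, 11 bp.

77, 34, 25, 17, 11 bp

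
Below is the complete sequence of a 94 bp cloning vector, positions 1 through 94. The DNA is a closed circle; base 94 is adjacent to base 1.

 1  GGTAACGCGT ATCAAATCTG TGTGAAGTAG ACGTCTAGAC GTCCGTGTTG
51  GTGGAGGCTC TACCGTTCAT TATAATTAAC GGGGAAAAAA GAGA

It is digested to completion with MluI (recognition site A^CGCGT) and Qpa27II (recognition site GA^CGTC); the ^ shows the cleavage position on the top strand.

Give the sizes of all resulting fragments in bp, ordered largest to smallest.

The MluI site (ACGCGT) starts at position 5.
MluI cuts after the first base of each site, so after position 5.
Qpa27II sites (GACGTC) start at positions 30, 38.
Qpa27II cuts after base 2 of each site, so after positions 31, 39.
Combined cut positions: 5, 31, 39.
Circular molecule, 3 cuts → 3 fragments:
  6–31 → 26 bp
  32–39 → 8 bp
  40–94 then 1–5 → 55 + 5 = 60 bp
Sorted largest to smallest: 60, 26, 8 bp.

60, 26, 8 bp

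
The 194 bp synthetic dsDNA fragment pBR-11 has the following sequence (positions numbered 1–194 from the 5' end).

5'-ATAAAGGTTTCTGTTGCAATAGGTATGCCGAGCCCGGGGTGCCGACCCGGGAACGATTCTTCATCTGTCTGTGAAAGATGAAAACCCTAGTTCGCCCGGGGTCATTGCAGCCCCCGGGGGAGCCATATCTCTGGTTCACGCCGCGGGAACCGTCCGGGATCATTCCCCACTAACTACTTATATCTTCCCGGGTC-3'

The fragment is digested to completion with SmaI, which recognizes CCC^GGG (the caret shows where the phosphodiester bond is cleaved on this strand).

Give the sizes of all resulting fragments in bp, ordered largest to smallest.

SmaI sites (CCCGGG) start at positions 33, 46, 95, 113, 187.
SmaI cuts after base 3 of each site, so after positions 35, 48, 97, 115, 189.
Linear molecule, 5 cuts → 6 fragments:
  1–35 → 35 bp
  36–48 → 13 bp
  49–97 → 49 bp
  98–115 → 18 bp
  116–189 → 74 bp
  190–194 → 5 bp
Sorted largest to smallest: 74, 49, 35, 18, 13, 5 bp.

74, 49, 35, 18, 13, 5 bp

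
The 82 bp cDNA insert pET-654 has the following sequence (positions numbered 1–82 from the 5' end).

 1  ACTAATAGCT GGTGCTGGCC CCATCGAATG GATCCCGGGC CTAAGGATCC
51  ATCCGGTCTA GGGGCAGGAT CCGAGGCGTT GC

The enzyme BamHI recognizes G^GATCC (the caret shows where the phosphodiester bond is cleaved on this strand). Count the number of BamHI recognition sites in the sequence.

3

GGATCC occurs starting at positions 30, 45, 67.
BamHI cuts at 3 sites.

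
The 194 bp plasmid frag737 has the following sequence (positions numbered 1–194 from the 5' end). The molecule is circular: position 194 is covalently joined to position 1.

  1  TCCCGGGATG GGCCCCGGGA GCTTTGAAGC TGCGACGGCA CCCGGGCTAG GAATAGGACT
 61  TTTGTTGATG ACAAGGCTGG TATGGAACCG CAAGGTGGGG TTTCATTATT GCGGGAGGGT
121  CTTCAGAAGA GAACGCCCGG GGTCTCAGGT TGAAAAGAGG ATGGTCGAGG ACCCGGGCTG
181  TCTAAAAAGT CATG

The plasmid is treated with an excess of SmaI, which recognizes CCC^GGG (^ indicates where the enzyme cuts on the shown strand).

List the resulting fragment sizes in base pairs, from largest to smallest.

SmaI sites (CCCGGG) start at positions 2, 14, 41, 136, 172.
SmaI cuts after base 3 of each site, so after positions 4, 16, 43, 138, 174.
Circular molecule, 5 cuts → 5 fragments:
  5–16 → 12 bp
  17–43 → 27 bp
  44–138 → 95 bp
  139–174 → 36 bp
  175–194 then 1–4 → 20 + 4 = 24 bp
Sorted largest to smallest: 95, 36, 27, 24, 12 bp.

95, 36, 27, 24, 12 bp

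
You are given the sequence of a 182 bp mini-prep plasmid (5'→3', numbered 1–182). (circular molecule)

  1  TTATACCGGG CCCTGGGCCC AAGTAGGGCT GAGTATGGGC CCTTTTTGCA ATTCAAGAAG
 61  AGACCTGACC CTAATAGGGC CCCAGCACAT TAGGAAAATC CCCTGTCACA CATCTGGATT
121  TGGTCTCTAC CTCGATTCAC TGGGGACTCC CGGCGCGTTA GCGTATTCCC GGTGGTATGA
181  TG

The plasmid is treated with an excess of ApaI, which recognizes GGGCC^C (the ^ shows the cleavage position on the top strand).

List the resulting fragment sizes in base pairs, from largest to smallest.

113, 40, 22, 7 bp

ApaI sites (GGGCCC) start at positions 8, 15, 37, 77.
ApaI cuts after base 5 of each site (before the last base), so after positions 12, 19, 41, 81.
Circular molecule, 4 cuts → 4 fragments:
  13–19 → 7 bp
  20–41 → 22 bp
  42–81 → 40 bp
  82–182 then 1–12 → 101 + 12 = 113 bp
Sorted largest to smallest: 113, 40, 22, 7 bp.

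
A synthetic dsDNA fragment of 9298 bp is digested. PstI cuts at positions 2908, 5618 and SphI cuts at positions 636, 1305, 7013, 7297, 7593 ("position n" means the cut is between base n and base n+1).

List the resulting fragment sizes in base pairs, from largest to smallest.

Combined cut positions (sorted): 636, 1305, 2908, 5618, 7013, 7297, 7593.
Linear molecule, 7 cuts → 8 fragments:
  636 − 0 = 636 bp
  1305 − 636 = 669 bp
  2908 − 1305 = 1603 bp
  5618 − 2908 = 2710 bp
  7013 − 5618 = 1395 bp
  7297 − 7013 = 284 bp
  7593 − 7297 = 296 bp
  9298 − 7593 = 1705 bp
Sorted largest to smallest: 2710, 1705, 1603, 1395, 669, 636, 296, 284 bp.

2710, 1705, 1603, 1395, 669, 636, 296, 284 bp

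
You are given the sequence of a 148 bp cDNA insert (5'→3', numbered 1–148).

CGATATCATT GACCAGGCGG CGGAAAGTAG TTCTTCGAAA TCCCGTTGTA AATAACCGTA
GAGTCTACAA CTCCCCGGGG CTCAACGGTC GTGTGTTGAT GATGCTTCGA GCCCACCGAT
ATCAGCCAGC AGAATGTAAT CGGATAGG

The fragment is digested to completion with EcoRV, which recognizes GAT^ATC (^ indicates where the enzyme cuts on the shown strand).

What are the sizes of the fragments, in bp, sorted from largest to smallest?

116, 28, 4 bp

EcoRV sites (GATATC) start at positions 2, 118.
EcoRV cuts after base 3 of each site, so after positions 4, 120.
Linear molecule, 2 cuts → 3 fragments:
  1–4 → 4 bp
  5–120 → 116 bp
  121–148 → 28 bp
Sorted largest to smallest: 116, 28, 4 bp.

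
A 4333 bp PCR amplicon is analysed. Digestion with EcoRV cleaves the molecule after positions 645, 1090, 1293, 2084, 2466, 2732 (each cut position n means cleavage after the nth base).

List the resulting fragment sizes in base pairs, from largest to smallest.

Linear molecule, 6 cuts → 7 fragments:
  645 − 0 = 645 bp
  1090 − 645 = 445 bp
  1293 − 1090 = 203 bp
  2084 − 1293 = 791 bp
  2466 − 2084 = 382 bp
  2732 − 2466 = 266 bp
  4333 − 2732 = 1601 bp
Sorted largest to smallest: 1601, 791, 645, 445, 382, 266, 203 bp.

1601, 791, 645, 445, 382, 266, 203 bp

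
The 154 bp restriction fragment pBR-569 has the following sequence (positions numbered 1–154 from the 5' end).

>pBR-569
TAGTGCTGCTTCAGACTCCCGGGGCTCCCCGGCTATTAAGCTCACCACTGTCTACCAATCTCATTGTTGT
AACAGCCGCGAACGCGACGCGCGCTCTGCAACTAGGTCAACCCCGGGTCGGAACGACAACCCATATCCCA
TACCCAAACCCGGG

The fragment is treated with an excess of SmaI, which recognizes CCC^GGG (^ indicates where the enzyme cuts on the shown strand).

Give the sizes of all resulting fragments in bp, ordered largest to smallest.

SmaI sites (CCCGGG) start at positions 18, 112, 149.
SmaI cuts after base 3 of each site, so after positions 20, 114, 151.
Linear molecule, 3 cuts → 4 fragments:
  1–20 → 20 bp
  21–114 → 94 bp
  115–151 → 37 bp
  152–154 → 3 bp
Sorted largest to smallest: 94, 37, 20, 3 bp.

94, 37, 20, 3 bp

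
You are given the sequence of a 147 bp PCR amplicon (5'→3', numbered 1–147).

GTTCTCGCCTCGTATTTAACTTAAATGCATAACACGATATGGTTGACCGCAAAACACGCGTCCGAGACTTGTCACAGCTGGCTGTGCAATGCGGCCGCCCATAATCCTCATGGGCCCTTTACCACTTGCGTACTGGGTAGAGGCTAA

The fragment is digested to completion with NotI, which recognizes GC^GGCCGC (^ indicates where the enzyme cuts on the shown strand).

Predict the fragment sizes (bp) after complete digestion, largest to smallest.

92, 55 bp

The NotI site (GCGGCCGC) starts at position 91.
NotI cuts after base 2 of each site, so after position 92.
Linear molecule, 1 cut → 2 fragments:
  1–92 → 92 bp
  93–147 → 55 bp
Sorted largest to smallest: 92, 55 bp.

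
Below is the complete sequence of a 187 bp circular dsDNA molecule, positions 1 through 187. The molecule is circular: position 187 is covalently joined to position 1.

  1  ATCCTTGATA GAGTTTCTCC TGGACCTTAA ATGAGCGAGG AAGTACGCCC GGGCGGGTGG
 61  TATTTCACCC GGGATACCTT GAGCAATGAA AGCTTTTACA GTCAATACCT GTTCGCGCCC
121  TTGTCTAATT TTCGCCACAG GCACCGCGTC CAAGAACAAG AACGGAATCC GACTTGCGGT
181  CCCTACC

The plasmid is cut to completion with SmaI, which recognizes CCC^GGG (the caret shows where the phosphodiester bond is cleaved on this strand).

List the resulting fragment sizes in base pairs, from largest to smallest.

SmaI sites (CCCGGG) start at positions 48, 68.
SmaI cuts after base 3 of each site, so after positions 50, 70.
Circular molecule, 2 cuts → 2 fragments:
  51–70 → 20 bp
  71–187 then 1–50 → 117 + 50 = 167 bp
Sorted largest to smallest: 167, 20 bp.

167, 20 bp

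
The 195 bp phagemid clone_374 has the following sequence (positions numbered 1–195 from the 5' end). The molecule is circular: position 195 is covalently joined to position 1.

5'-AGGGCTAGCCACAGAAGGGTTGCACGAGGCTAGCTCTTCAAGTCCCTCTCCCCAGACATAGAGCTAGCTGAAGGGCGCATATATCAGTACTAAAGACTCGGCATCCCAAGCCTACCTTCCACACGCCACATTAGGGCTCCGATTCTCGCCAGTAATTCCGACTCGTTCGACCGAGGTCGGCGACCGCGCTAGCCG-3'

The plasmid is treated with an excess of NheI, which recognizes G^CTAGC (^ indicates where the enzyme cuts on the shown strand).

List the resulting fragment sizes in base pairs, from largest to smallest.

NheI sites (GCTAGC) start at positions 4, 29, 63, 188.
NheI cuts after the first base of each site, so after positions 4, 29, 63, 188.
Circular molecule, 4 cuts → 4 fragments:
  5–29 → 25 bp
  30–63 → 34 bp
  64–188 → 125 bp
  189–195 then 1–4 → 7 + 4 = 11 bp
Sorted largest to smallest: 125, 34, 25, 11 bp.

125, 34, 25, 11 bp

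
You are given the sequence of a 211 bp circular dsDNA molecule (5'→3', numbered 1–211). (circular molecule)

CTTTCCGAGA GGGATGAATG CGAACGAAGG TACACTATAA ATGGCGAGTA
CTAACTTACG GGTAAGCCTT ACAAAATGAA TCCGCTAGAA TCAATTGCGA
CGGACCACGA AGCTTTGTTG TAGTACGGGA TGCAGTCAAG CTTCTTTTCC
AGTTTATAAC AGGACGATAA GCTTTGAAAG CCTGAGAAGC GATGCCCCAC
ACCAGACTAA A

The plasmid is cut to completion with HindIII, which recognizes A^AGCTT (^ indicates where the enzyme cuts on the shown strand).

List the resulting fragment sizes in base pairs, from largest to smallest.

152, 31, 28 bp

HindIII sites (AAGCTT) start at positions 110, 138, 169.
HindIII cuts after the first base of each site, so after positions 110, 138, 169.
Circular molecule, 3 cuts → 3 fragments:
  111–138 → 28 bp
  139–169 → 31 bp
  170–211 then 1–110 → 42 + 110 = 152 bp
Sorted largest to smallest: 152, 31, 28 bp.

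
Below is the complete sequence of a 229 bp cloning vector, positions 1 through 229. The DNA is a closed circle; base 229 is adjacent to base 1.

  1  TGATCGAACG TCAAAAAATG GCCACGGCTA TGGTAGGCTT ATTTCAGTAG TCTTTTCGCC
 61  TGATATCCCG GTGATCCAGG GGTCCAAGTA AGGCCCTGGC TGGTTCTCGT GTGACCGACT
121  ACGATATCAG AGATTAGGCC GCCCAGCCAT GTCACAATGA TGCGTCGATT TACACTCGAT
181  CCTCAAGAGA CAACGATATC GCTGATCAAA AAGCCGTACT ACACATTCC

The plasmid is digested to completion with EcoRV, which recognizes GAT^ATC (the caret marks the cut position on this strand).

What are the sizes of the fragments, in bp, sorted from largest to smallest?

96, 72, 61 bp

EcoRV sites (GATATC) start at positions 62, 123, 195.
EcoRV cuts after base 3 of each site, so after positions 64, 125, 197.
Circular molecule, 3 cuts → 3 fragments:
  65–125 → 61 bp
  126–197 → 72 bp
  198–229 then 1–64 → 32 + 64 = 96 bp
Sorted largest to smallest: 96, 72, 61 bp.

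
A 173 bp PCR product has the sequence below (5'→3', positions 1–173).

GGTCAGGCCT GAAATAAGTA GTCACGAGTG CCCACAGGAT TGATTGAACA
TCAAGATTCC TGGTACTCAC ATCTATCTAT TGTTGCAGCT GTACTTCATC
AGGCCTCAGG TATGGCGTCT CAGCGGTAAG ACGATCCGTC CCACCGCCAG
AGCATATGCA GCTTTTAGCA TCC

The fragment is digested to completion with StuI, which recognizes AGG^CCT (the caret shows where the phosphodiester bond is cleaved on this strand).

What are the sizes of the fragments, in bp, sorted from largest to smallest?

StuI sites (AGGCCT) start at positions 5, 101.
StuI cuts after base 3 of each site, so after positions 7, 103.
Linear molecule, 2 cuts → 3 fragments:
  1–7 → 7 bp
  8–103 → 96 bp
  104–173 → 70 bp
Sorted largest to smallest: 96, 70, 7 bp.

96, 70, 7 bp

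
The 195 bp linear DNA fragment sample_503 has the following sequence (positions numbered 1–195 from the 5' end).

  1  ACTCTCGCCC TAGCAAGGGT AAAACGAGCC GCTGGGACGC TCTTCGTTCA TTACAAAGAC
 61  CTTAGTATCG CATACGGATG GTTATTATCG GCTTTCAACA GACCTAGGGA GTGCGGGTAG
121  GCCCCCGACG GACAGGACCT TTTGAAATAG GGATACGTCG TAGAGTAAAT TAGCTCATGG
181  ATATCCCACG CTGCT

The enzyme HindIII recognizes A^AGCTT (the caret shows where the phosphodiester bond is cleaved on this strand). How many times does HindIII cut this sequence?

0

No occurrence of AAGCTT is present in the sequence.
HindIII does not cut: 0 sites.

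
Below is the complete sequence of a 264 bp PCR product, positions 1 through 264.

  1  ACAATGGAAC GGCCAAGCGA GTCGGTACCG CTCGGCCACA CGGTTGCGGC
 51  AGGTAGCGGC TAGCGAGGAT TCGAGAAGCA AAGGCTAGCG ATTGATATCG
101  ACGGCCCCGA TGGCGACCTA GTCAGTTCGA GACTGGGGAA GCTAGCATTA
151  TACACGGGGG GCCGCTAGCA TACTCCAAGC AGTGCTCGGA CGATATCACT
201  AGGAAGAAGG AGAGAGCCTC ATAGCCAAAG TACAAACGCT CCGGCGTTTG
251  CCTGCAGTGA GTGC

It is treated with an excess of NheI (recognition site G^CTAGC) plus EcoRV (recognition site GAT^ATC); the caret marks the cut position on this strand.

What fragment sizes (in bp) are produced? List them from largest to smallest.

NheI sites (GCTAGC) start at positions 59, 84, 141, 164.
NheI cuts after the first base of each site, so after positions 59, 84, 141, 164.
EcoRV sites (GATATC) start at positions 94, 192.
EcoRV cuts after base 3 of each site, so after positions 96, 194.
Combined cut positions: 59, 84, 96, 141, 164, 194.
Linear molecule, 6 cuts → 7 fragments:
  1–59 → 59 bp
  60–84 → 25 bp
  85–96 → 12 bp
  97–141 → 45 bp
  142–164 → 23 bp
  165–194 → 30 bp
  195–264 → 70 bp
Sorted largest to smallest: 70, 59, 45, 30, 25, 23, 12 bp.

70, 59, 45, 30, 25, 23, 12 bp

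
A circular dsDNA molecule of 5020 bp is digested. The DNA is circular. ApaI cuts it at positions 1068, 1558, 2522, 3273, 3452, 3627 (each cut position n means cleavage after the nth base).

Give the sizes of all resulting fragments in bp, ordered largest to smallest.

2461, 964, 751, 490, 179, 175 bp

Circular molecule, 6 cuts → 6 fragments:
  1558 − 1068 = 490 bp
  2522 − 1558 = 964 bp
  3273 − 2522 = 751 bp
  3452 − 3273 = 179 bp
  3627 − 3452 = 175 bp
  wrap: 5020 − 3627 + 1068 = 2461 bp
Sorted largest to smallest: 2461, 964, 751, 490, 179, 175 bp.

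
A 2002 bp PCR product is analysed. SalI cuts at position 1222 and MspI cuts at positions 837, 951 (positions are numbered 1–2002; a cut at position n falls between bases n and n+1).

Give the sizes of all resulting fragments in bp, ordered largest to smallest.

Combined cut positions (sorted): 837, 951, 1222.
Linear molecule, 3 cuts → 4 fragments:
  837 − 0 = 837 bp
  951 − 837 = 114 bp
  1222 − 951 = 271 bp
  2002 − 1222 = 780 bp
Sorted largest to smallest: 837, 780, 271, 114 bp.

837, 780, 271, 114 bp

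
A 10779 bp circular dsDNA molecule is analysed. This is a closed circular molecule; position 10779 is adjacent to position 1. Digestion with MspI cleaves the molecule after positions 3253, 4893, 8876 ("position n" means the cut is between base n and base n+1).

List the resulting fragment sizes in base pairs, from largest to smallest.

5156, 3983, 1640 bp

Circular molecule, 3 cuts → 3 fragments:
  4893 − 3253 = 1640 bp
  8876 − 4893 = 3983 bp
  wrap: 10779 − 8876 + 3253 = 5156 bp
Sorted largest to smallest: 5156, 3983, 1640 bp.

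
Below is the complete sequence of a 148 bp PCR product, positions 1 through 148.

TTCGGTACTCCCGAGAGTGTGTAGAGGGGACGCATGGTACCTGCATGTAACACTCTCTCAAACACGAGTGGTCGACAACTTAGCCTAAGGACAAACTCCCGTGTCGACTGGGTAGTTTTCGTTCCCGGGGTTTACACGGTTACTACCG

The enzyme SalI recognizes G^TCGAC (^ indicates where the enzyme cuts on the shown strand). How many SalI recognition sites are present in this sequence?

GTCGAC occurs starting at positions 71, 103.
SalI cuts at 2 sites.

2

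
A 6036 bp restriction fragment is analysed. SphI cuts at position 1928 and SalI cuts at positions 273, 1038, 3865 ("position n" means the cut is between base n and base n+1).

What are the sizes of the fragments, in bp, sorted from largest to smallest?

2171, 1937, 890, 765, 273 bp

Combined cut positions (sorted): 273, 1038, 1928, 3865.
Linear molecule, 4 cuts → 5 fragments:
  273 − 0 = 273 bp
  1038 − 273 = 765 bp
  1928 − 1038 = 890 bp
  3865 − 1928 = 1937 bp
  6036 − 3865 = 2171 bp
Sorted largest to smallest: 2171, 1937, 890, 765, 273 bp.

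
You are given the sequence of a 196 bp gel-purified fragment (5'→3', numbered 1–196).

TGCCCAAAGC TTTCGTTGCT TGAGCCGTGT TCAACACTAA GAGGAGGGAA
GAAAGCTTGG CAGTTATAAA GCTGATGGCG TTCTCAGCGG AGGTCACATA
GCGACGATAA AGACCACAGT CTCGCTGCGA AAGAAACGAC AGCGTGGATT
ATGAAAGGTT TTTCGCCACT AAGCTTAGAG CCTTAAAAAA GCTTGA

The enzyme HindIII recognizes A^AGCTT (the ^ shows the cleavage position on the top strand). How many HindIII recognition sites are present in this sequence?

AAGCTT occurs starting at positions 7, 53, 171, 189.
HindIII cuts at 4 sites.

4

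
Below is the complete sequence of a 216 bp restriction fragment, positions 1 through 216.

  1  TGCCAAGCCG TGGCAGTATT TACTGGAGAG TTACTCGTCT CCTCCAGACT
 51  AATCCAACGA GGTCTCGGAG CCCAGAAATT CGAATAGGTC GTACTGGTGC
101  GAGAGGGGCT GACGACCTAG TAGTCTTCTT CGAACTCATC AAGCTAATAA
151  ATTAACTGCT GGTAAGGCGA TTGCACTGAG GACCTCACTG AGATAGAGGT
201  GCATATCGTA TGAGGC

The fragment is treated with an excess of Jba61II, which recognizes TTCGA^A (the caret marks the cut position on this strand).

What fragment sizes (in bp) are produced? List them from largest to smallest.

83, 83, 50 bp

Jba61II sites (TTCGAA) start at positions 79, 129.
Jba61II cuts after base 5 of each site (before the last base), so after positions 83, 133.
Linear molecule, 2 cuts → 3 fragments:
  1–83 → 83 bp
  84–133 → 50 bp
  134–216 → 83 bp
Sorted largest to smallest: 83, 83, 50 bp.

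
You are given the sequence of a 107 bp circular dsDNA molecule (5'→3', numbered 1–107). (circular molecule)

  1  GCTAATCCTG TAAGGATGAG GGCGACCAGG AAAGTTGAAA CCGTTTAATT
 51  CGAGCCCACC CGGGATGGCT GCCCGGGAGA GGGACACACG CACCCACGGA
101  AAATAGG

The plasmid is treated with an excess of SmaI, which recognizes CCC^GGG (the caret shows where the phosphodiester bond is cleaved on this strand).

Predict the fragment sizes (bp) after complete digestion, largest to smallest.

94, 13 bp

SmaI sites (CCCGGG) start at positions 59, 72.
SmaI cuts after base 3 of each site, so after positions 61, 74.
Circular molecule, 2 cuts → 2 fragments:
  62–74 → 13 bp
  75–107 then 1–61 → 33 + 61 = 94 bp
Sorted largest to smallest: 94, 13 bp.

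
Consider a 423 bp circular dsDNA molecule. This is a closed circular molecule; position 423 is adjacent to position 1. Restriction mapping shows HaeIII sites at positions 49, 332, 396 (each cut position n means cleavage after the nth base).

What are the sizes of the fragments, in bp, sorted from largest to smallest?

Circular molecule, 3 cuts → 3 fragments:
  332 − 49 = 283 bp
  396 − 332 = 64 bp
  wrap: 423 − 396 + 49 = 76 bp
Sorted largest to smallest: 283, 76, 64 bp.

283, 76, 64 bp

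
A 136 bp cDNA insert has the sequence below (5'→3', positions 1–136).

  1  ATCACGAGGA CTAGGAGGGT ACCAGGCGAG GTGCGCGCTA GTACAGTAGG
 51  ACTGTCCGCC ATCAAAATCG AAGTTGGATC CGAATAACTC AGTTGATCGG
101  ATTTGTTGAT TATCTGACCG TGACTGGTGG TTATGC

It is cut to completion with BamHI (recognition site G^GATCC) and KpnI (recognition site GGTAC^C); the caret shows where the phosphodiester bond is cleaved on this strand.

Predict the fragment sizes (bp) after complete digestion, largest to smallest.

60, 54, 22 bp

The BamHI site (GGATCC) starts at position 76.
BamHI cuts after the first base of each site, so after position 76.
The KpnI site (GGTACC) starts at position 18.
KpnI cuts after base 5 of each site (before the last base), so after position 22.
Combined cut positions: 22, 76.
Linear molecule, 2 cuts → 3 fragments:
  1–22 → 22 bp
  23–76 → 54 bp
  77–136 → 60 bp
Sorted largest to smallest: 60, 54, 22 bp.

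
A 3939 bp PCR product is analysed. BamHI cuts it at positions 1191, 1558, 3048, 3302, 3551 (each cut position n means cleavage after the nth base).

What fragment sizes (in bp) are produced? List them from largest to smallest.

1490, 1191, 388, 367, 254, 249 bp

Linear molecule, 5 cuts → 6 fragments:
  1191 − 0 = 1191 bp
  1558 − 1191 = 367 bp
  3048 − 1558 = 1490 bp
  3302 − 3048 = 254 bp
  3551 − 3302 = 249 bp
  3939 − 3551 = 388 bp
Sorted largest to smallest: 1490, 1191, 388, 367, 254, 249 bp.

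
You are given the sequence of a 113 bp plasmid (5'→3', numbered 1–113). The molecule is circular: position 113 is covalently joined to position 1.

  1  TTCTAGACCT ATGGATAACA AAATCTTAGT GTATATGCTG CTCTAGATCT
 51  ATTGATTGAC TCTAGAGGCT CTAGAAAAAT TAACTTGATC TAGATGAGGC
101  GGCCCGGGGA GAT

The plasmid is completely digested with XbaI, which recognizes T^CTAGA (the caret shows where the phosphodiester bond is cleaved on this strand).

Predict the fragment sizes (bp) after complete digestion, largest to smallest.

40, 26, 19, 19, 9 bp

XbaI sites (TCTAGA) start at positions 2, 42, 61, 70, 89.
XbaI cuts after the first base of each site, so after positions 2, 42, 61, 70, 89.
Circular molecule, 5 cuts → 5 fragments:
  3–42 → 40 bp
  43–61 → 19 bp
  62–70 → 9 bp
  71–89 → 19 bp
  90–113 then 1–2 → 24 + 2 = 26 bp
Sorted largest to smallest: 40, 26, 19, 19, 9 bp.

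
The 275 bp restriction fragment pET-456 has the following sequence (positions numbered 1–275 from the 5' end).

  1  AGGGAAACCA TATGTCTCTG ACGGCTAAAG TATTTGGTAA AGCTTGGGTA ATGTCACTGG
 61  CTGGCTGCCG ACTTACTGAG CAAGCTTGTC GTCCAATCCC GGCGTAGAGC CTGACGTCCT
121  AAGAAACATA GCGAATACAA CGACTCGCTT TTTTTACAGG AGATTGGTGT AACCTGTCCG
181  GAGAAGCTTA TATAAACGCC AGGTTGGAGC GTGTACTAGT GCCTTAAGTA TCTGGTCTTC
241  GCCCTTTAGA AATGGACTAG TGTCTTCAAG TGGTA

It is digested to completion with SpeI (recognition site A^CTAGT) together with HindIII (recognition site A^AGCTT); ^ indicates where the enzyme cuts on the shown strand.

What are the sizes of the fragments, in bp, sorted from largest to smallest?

102, 42, 41, 40, 31, 19 bp

SpeI sites (ACTAGT) start at positions 215, 256.
SpeI cuts after the first base of each site, so after positions 215, 256.
HindIII sites (AAGCTT) start at positions 40, 82, 184.
HindIII cuts after the first base of each site, so after positions 40, 82, 184.
Combined cut positions: 40, 82, 184, 215, 256.
Linear molecule, 5 cuts → 6 fragments:
  1–40 → 40 bp
  41–82 → 42 bp
  83–184 → 102 bp
  185–215 → 31 bp
  216–256 → 41 bp
  257–275 → 19 bp
Sorted largest to smallest: 102, 42, 41, 40, 31, 19 bp.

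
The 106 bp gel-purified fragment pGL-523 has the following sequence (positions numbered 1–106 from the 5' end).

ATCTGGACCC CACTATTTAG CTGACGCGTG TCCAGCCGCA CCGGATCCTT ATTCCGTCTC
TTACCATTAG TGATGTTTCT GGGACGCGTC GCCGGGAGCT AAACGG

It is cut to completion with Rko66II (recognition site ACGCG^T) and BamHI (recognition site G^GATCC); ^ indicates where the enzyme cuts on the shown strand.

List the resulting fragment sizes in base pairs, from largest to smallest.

45, 28, 18, 15 bp

Rko66II sites (ACGCGT) start at positions 24, 84.
Rko66II cuts after base 5 of each site (before the last base), so after positions 28, 88.
The BamHI site (GGATCC) starts at position 43.
BamHI cuts after the first base of each site, so after position 43.
Combined cut positions: 28, 43, 88.
Linear molecule, 3 cuts → 4 fragments:
  1–28 → 28 bp
  29–43 → 15 bp
  44–88 → 45 bp
  89–106 → 18 bp
Sorted largest to smallest: 45, 28, 18, 15 bp.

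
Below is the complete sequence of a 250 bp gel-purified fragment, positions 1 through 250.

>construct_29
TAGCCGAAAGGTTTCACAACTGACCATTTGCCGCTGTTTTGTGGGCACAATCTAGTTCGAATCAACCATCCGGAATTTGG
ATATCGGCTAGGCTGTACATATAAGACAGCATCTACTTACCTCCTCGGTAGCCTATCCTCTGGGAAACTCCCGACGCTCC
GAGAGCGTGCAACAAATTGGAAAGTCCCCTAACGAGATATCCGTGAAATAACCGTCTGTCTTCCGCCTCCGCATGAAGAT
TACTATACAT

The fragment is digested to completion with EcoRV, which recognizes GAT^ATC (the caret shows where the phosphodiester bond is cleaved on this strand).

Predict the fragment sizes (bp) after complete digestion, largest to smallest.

116, 82, 52 bp

EcoRV sites (GATATC) start at positions 80, 196.
EcoRV cuts after base 3 of each site, so after positions 82, 198.
Linear molecule, 2 cuts → 3 fragments:
  1–82 → 82 bp
  83–198 → 116 bp
  199–250 → 52 bp
Sorted largest to smallest: 116, 82, 52 bp.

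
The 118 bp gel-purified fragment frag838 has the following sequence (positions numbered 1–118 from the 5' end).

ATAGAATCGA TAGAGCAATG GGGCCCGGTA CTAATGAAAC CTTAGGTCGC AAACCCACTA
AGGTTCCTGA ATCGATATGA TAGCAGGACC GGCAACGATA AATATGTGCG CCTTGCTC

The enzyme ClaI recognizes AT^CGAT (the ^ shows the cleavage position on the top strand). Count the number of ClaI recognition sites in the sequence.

ATCGAT occurs starting at positions 6, 71.
ClaI cuts at 2 sites.

2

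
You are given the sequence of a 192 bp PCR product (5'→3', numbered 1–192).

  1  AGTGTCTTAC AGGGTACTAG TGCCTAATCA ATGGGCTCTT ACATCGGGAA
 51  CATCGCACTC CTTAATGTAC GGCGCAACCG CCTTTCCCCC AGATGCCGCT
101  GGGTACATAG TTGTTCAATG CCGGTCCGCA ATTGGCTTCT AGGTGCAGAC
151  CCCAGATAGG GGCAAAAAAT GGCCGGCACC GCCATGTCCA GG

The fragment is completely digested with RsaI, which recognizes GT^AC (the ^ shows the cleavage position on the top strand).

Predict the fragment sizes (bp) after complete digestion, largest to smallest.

88, 53, 36, 15 bp

RsaI sites (GTAC) start at positions 14, 67, 103.
RsaI cuts after base 2 of each site, so after positions 15, 68, 104.
Linear molecule, 3 cuts → 4 fragments:
  1–15 → 15 bp
  16–68 → 53 bp
  69–104 → 36 bp
  105–192 → 88 bp
Sorted largest to smallest: 88, 53, 36, 15 bp.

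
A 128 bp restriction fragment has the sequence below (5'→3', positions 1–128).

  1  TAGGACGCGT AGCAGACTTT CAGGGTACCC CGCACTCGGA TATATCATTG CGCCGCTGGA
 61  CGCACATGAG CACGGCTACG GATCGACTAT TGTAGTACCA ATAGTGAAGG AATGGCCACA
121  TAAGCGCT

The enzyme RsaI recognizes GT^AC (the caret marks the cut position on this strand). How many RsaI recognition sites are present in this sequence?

2

GTAC occurs starting at positions 25, 95.
RsaI cuts at 2 sites.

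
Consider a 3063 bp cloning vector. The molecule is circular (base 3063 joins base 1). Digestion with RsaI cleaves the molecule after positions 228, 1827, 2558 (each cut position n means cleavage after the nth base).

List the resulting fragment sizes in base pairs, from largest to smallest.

Circular molecule, 3 cuts → 3 fragments:
  1827 − 228 = 1599 bp
  2558 − 1827 = 731 bp
  wrap: 3063 − 2558 + 228 = 733 bp
Sorted largest to smallest: 1599, 733, 731 bp.

1599, 733, 731 bp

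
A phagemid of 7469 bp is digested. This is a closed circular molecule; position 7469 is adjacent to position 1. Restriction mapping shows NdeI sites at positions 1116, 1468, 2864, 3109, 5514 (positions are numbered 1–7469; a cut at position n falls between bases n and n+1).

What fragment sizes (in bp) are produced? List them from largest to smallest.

Circular molecule, 5 cuts → 5 fragments:
  1468 − 1116 = 352 bp
  2864 − 1468 = 1396 bp
  3109 − 2864 = 245 bp
  5514 − 3109 = 2405 bp
  wrap: 7469 − 5514 + 1116 = 3071 bp
Sorted largest to smallest: 3071, 2405, 1396, 352, 245 bp.

3071, 2405, 1396, 352, 245 bp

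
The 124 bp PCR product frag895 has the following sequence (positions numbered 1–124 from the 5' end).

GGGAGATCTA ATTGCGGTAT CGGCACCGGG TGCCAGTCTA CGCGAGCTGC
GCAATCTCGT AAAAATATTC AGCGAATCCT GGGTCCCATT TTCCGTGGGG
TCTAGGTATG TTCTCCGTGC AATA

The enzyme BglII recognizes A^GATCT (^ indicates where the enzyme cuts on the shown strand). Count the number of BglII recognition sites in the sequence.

1

AGATCT occurs starting at position 4.
BglII cuts at 1 site.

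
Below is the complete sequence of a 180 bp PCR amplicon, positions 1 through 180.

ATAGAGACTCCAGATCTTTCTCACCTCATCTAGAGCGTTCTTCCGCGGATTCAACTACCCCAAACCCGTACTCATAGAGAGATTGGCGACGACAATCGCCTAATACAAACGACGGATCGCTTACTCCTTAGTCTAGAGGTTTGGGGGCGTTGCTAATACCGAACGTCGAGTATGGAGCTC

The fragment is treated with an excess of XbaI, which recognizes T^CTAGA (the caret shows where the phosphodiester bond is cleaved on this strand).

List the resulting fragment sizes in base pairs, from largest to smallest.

XbaI sites (TCTAGA) start at positions 29, 132.
XbaI cuts after the first base of each site, so after positions 29, 132.
Linear molecule, 2 cuts → 3 fragments:
  1–29 → 29 bp
  30–132 → 103 bp
  133–180 → 48 bp
Sorted largest to smallest: 103, 48, 29 bp.

103, 48, 29 bp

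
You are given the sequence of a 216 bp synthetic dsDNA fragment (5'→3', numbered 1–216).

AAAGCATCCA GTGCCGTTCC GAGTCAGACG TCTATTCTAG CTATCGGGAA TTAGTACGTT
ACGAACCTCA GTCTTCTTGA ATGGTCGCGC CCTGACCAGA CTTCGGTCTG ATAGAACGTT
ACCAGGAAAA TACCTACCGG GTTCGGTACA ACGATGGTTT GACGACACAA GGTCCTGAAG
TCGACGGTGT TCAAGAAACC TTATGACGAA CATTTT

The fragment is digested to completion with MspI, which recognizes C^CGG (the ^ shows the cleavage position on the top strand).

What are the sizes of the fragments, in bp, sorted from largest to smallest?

The MspI site (CCGG) starts at position 137.
MspI cuts after the first base of each site, so after position 137.
Linear molecule, 1 cut → 2 fragments:
  1–137 → 137 bp
  138–216 → 79 bp
Sorted largest to smallest: 137, 79 bp.

137, 79 bp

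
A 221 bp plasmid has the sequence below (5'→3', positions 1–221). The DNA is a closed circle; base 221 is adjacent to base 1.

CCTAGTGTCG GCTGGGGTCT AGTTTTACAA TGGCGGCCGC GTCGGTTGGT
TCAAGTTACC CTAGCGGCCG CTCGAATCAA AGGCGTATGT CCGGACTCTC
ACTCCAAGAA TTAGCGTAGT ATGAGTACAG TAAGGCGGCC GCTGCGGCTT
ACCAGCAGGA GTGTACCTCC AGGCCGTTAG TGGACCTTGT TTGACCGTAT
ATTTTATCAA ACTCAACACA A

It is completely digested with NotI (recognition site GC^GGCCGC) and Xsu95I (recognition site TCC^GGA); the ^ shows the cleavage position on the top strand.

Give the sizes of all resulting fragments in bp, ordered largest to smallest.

NotI sites (GCGGCCGC) start at positions 33, 64, 135.
NotI cuts after base 2 of each site, so after positions 34, 65, 136.
The Xsu95I site (TCCGGA) starts at position 90.
Xsu95I cuts after base 3 of each site, so after position 92.
Combined cut positions: 34, 65, 92, 136.
Circular molecule, 4 cuts → 4 fragments:
  35–65 → 31 bp
  66–92 → 27 bp
  93–136 → 44 bp
  137–221 then 1–34 → 85 + 34 = 119 bp
Sorted largest to smallest: 119, 44, 31, 27 bp.

119, 44, 31, 27 bp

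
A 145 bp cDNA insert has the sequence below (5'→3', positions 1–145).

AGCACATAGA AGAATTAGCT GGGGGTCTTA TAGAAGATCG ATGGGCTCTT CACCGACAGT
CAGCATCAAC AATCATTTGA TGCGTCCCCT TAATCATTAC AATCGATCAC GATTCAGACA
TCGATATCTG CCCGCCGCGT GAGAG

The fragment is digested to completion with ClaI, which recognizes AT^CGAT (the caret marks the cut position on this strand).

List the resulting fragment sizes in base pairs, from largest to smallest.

ClaI sites (ATCGAT) start at positions 37, 102, 120.
ClaI cuts after base 2 of each site, so after positions 38, 103, 121.
Linear molecule, 3 cuts → 4 fragments:
  1–38 → 38 bp
  39–103 → 65 bp
  104–121 → 18 bp
  122–145 → 24 bp
Sorted largest to smallest: 65, 38, 24, 18 bp.

65, 38, 24, 18 bp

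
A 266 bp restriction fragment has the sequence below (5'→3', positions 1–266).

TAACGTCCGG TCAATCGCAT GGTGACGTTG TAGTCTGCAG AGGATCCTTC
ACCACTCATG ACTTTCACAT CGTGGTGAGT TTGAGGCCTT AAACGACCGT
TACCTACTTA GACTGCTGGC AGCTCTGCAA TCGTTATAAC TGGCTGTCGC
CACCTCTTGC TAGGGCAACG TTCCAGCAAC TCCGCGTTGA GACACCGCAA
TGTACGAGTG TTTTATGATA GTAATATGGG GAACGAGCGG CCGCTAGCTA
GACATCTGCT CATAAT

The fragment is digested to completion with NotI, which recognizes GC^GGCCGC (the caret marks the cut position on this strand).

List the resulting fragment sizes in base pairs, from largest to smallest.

238, 28 bp

The NotI site (GCGGCCGC) starts at position 237.
NotI cuts after base 2 of each site, so after position 238.
Linear molecule, 1 cut → 2 fragments:
  1–238 → 238 bp
  239–266 → 28 bp
Sorted largest to smallest: 238, 28 bp.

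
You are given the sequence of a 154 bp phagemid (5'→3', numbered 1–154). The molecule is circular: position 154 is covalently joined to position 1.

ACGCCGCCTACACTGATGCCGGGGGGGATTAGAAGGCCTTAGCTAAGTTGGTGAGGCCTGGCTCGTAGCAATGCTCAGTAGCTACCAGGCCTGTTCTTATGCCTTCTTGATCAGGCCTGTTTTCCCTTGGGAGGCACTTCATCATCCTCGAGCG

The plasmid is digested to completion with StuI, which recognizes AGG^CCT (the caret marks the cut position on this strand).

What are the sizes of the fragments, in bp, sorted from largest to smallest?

StuI sites (AGGCCT) start at positions 34, 54, 87, 113.
StuI cuts after base 3 of each site, so after positions 36, 56, 89, 115.
Circular molecule, 4 cuts → 4 fragments:
  37–56 → 20 bp
  57–89 → 33 bp
  90–115 → 26 bp
  116–154 then 1–36 → 39 + 36 = 75 bp
Sorted largest to smallest: 75, 33, 26, 20 bp.

75, 33, 26, 20 bp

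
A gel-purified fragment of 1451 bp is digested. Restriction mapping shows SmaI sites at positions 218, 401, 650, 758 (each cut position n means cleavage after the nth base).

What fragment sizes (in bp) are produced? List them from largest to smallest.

693, 249, 218, 183, 108 bp

Linear molecule, 4 cuts → 5 fragments:
  218 − 0 = 218 bp
  401 − 218 = 183 bp
  650 − 401 = 249 bp
  758 − 650 = 108 bp
  1451 − 758 = 693 bp
Sorted largest to smallest: 693, 249, 218, 183, 108 bp.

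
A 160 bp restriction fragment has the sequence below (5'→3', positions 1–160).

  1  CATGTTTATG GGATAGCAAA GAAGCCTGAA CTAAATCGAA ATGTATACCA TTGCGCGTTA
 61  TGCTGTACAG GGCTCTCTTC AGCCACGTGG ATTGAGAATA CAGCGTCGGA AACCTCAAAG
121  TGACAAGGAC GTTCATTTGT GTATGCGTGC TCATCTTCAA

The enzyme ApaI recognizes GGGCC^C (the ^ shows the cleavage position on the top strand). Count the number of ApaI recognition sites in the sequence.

No occurrence of GGGCCC is present in the sequence.
ApaI does not cut: 0 sites.

0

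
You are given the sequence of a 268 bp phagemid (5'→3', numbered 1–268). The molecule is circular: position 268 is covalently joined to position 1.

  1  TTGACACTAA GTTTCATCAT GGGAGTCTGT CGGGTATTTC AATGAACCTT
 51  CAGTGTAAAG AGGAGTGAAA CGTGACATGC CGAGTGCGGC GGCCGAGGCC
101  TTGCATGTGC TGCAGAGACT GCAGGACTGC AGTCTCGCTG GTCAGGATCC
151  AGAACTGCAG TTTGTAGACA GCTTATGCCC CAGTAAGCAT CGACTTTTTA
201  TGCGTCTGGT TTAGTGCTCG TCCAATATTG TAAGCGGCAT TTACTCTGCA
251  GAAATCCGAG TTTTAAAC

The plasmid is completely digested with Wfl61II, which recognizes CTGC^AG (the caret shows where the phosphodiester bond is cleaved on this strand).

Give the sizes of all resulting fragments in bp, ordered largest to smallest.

132, 91, 28, 9, 8 bp

Wfl61II sites (CTGCAG) start at positions 110, 119, 127, 155, 246.
Wfl61II cuts after base 4 of each site, so after positions 113, 122, 130, 158, 249.
Circular molecule, 5 cuts → 5 fragments:
  114–122 → 9 bp
  123–130 → 8 bp
  131–158 → 28 bp
  159–249 → 91 bp
  250–268 then 1–113 → 19 + 113 = 132 bp
Sorted largest to smallest: 132, 91, 28, 9, 8 bp.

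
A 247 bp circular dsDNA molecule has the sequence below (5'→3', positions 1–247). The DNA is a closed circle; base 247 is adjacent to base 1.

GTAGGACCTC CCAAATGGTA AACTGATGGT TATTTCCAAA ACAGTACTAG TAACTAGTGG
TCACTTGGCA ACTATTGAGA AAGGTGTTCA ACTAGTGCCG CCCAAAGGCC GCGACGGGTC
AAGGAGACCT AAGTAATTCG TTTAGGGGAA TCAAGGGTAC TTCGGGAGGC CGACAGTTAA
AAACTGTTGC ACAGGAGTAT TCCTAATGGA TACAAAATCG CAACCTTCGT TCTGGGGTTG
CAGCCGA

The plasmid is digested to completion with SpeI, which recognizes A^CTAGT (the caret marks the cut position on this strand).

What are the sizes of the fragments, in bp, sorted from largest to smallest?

SpeI sites (ACTAGT) start at positions 46, 53, 91.
SpeI cuts after the first base of each site, so after positions 46, 53, 91.
Circular molecule, 3 cuts → 3 fragments:
  47–53 → 7 bp
  54–91 → 38 bp
  92–247 then 1–46 → 156 + 46 = 202 bp
Sorted largest to smallest: 202, 38, 7 bp.

202, 38, 7 bp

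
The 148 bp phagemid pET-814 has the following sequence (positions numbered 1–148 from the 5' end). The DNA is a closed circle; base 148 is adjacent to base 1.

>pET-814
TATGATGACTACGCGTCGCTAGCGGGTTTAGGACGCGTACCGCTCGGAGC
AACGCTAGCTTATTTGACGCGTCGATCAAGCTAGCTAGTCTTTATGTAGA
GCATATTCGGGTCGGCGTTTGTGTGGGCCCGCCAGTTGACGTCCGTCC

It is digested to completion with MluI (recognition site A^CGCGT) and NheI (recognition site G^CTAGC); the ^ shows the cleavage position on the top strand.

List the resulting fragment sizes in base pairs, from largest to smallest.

79, 21, 15, 13, 13, 7 bp

MluI sites (ACGCGT) start at positions 11, 33, 67.
MluI cuts after the first base of each site, so after positions 11, 33, 67.
NheI sites (GCTAGC) start at positions 18, 54, 80.
NheI cuts after the first base of each site, so after positions 18, 54, 80.
Combined cut positions: 11, 18, 33, 54, 67, 80.
Circular molecule, 6 cuts → 6 fragments:
  12–18 → 7 bp
  19–33 → 15 bp
  34–54 → 21 bp
  55–67 → 13 bp
  68–80 → 13 bp
  81–148 then 1–11 → 68 + 11 = 79 bp
Sorted largest to smallest: 79, 21, 15, 13, 13, 7 bp.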